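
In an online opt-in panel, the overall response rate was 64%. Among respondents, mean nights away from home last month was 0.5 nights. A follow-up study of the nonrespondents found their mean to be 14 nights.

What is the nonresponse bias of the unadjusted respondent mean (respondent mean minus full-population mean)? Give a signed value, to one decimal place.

Nonresponse fraction = 1 − 0.64 = 0.36.
Bias = (nonresponse fraction) × (respondent mean − nonrespondent mean)
     = 0.36 × (0.5 − 14) = 0.36 × -13.5 = -4.86.

-4.9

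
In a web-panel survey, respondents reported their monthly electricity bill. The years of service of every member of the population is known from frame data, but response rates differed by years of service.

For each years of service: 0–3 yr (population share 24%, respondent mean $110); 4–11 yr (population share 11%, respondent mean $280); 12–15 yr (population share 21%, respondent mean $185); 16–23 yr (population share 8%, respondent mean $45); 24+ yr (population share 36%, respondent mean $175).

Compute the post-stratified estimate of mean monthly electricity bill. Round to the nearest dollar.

Weight each group's respondent value by its population share:
  0–3 yr: 0.24 × 110 = 26.4
  4–11 yr: 0.11 × 280 = 30.8
  12–15 yr: 0.21 × 185 = 38.85
  16–23 yr: 0.08 × 45 = 3.6
  24+ yr: 0.36 × 175 = 63
Post-stratified estimate = 162.65 → $163.

$163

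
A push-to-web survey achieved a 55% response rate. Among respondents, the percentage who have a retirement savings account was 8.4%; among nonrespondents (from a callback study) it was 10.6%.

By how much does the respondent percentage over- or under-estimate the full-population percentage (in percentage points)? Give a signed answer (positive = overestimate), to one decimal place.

Nonresponse fraction = 1 − 0.55 = 0.45.
Bias = (nonresponse fraction) × (respondent percentage − nonrespondent percentage)
     = 0.45 × (8.4 − 10.6) = 0.45 × -2.2 = -0.99.

-1.0 percentage points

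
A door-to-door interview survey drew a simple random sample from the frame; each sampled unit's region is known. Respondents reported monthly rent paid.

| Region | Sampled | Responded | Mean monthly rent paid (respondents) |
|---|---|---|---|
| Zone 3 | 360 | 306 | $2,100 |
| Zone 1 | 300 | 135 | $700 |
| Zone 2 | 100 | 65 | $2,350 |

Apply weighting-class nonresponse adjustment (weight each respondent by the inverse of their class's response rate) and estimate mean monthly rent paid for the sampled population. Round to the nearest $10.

$1,580

Class response rates: Zone 3 306/360 = 85%, Zone 1 135/300 = 45%, Zone 2 65/100 = 65%.
Weighting each respondent by the inverse class response rate inflates each class back to its sampled size, so the class weight is n_sampled:
  Zone 3: 360 × 2100 = 756,000
  Zone 1: 300 × 700 = 210,000
  Zone 2: 100 × 2350 = 235,000
Adjusted estimate = 1,201,000 / 760 = 1580.26 → $1,580.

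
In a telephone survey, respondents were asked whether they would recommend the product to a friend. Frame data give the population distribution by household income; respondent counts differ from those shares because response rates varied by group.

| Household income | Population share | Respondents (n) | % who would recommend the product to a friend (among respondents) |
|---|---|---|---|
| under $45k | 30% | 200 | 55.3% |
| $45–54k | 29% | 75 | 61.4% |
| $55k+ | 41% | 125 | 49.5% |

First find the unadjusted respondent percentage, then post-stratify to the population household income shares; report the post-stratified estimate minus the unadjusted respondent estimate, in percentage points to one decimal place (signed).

Without adjustment, the pooled respondent share is:
  (200/400)×55.3 + (75/400)×61.4 + (125/400)×49.5 = 54.6313%
Post-stratifying to population shares instead:
  0.3×55.3 + 0.29×61.4 + 0.41×49.5 = 54.691%
Difference = 54.691 − 54.6313 = 0.0597 pp.

+0.1 percentage points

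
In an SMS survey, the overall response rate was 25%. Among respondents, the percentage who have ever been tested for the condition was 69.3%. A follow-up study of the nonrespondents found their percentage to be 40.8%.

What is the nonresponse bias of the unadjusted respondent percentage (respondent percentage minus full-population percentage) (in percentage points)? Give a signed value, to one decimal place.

Nonresponse fraction = 1 − 0.25 = 0.75.
Bias = (nonresponse fraction) × (respondent percentage − nonrespondent percentage)
     = 0.75 × (69.3 − 40.8) = 0.75 × 28.5 = 21.375.

+21.4 percentage points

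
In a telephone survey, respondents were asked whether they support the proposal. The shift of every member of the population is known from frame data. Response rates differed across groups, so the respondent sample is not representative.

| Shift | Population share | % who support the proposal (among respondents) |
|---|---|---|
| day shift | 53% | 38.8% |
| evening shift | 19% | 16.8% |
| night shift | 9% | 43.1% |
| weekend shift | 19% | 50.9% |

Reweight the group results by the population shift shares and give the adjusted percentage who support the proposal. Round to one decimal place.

Reweight to the known shift distribution:
  day shift: 0.53 × 38.8 = 20.564
  evening shift: 0.19 × 16.8 = 3.192
  night shift: 0.09 × 43.1 = 3.879
  weekend shift: 0.19 × 50.9 = 9.671
Post-stratified estimate = 37.306 → 37.3%.

37.3%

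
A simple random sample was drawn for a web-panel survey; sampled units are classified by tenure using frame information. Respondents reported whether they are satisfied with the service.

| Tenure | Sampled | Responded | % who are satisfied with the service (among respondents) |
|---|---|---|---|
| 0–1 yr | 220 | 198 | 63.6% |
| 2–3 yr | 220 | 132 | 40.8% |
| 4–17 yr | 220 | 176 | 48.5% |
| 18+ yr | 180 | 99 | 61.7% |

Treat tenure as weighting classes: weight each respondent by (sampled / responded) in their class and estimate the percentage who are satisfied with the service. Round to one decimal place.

53.3%

Class response rates: 0–1 yr 198/220 = 90%, 2–3 yr 132/220 = 60%, 4–17 yr 176/220 = 80%, 18+ yr 99/180 = 55%.
With weight = n_sampled/n_responded per class, the weighted class total is n_sampled:
  0–1 yr: 220 × 63.6 = 13,992
  2–3 yr: 220 × 40.8 = 8976
  4–17 yr: 220 × 48.5 = 10,670
  18+ yr: 180 × 61.7 = 11,106
Adjusted estimate = 44,744 / 840 = 53.2667 → 53.3%.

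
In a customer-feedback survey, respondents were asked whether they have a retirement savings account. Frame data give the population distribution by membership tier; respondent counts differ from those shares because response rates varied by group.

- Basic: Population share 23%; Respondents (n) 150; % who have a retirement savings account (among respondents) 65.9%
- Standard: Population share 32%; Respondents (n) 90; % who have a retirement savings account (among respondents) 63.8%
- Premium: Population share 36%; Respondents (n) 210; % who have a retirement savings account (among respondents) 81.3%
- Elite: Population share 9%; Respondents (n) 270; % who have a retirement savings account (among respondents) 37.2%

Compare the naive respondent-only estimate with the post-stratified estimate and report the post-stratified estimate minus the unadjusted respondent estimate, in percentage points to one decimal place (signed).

+8.8 percentage points

Unadjusted (pooled respondent) estimate weights by respondent counts:
  (150/720)×65.9 + (90/720)×63.8 + (210/720)×81.3 + (270/720)×37.2 = 59.3667%
Reweighting by population membership tier shares:
  0.23×65.9 + 0.32×63.8 + 0.36×81.3 + 0.09×37.2 = 68.189%
Difference = 68.189 − 59.3667 = 8.8223 pp.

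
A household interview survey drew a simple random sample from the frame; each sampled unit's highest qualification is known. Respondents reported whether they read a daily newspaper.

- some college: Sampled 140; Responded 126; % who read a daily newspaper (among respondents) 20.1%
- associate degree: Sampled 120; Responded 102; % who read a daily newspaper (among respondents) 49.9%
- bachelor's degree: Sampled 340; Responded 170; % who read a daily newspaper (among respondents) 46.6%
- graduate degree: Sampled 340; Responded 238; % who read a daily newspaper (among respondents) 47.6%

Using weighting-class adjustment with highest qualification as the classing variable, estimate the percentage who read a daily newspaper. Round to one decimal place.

43.4%

Response rates by class: some college 126/140 = 90%, associate degree 102/120 = 85%, bachelor's degree 170/340 = 50%, graduate degree 238/340 = 70%.
Inverse-response-rate weighting restores each class to its sampled count, so class totals weight by n_sampled:
  some college: 140 × 20.1 = 2814
  associate degree: 120 × 49.9 = 5988
  bachelor's degree: 340 × 46.6 = 15,844
  graduate degree: 340 × 47.6 = 16,184
Adjusted estimate = 40,830 / 940 = 43.4362 → 43.4%.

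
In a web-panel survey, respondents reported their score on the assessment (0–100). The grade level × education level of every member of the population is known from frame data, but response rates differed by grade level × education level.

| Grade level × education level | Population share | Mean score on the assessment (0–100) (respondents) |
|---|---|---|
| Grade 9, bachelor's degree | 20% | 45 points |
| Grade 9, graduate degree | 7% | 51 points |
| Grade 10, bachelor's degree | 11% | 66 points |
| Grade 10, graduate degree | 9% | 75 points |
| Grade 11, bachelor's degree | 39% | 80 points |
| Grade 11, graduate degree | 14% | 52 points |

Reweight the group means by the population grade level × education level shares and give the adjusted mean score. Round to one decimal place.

Weight each group's respondent value by its population share:
  Grade 9, bachelor's degree: 0.2 × 45 = 9
  Grade 9, graduate degree: 0.07 × 51 = 3.57
  Grade 10, bachelor's degree: 0.11 × 66 = 7.26
  Grade 10, graduate degree: 0.09 × 75 = 6.75
  Grade 11, bachelor's degree: 0.39 × 80 = 31.2
  Grade 11, graduate degree: 0.14 × 52 = 7.28
Post-stratified estimate = 65.06 → 65.1.

65.1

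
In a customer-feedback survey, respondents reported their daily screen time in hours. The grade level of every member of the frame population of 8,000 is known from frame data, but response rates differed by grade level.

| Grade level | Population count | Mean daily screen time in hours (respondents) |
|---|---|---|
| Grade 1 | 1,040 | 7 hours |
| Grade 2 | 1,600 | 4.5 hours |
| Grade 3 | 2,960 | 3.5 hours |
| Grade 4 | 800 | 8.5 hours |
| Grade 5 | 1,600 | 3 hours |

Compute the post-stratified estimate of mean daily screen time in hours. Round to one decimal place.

4.6

Each cell contributes population-share × respondent value:
  Grade 1: (1,040/8,000) × 7 = 0.91
  Grade 2: (1,600/8,000) × 4.5 = 0.9
  Grade 3: (2,960/8,000) × 3.5 = 1.295
  Grade 4: (800/8,000) × 8.5 = 0.85
  Grade 5: (1,600/8,000) × 3 = 0.6
Post-stratified estimate = 4.555 → 4.6.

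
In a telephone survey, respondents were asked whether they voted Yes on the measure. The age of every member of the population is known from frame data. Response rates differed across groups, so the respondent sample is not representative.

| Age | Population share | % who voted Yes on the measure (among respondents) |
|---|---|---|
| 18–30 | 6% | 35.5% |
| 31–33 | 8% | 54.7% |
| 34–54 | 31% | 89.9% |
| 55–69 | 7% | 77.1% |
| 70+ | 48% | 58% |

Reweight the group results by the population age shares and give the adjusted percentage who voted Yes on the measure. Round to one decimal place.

Post-stratification weights by population share, not respondent share:
  18–30: 0.06 × 35.5 = 2.13
  31–33: 0.08 × 54.7 = 4.376
  34–54: 0.31 × 89.9 = 27.869
  55–69: 0.07 × 77.1 = 5.397
  70+: 0.48 × 58 = 27.84
Post-stratified estimate = 67.612 → 67.6%.

67.6%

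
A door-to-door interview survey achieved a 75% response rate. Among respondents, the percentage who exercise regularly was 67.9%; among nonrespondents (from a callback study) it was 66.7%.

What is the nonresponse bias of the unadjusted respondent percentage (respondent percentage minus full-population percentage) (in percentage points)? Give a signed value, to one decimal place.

+0.3 percentage points

Nonresponse fraction = 1 − 0.75 = 0.25.
Bias = (nonresponse fraction) × (respondent percentage − nonrespondent percentage)
     = 0.25 × (67.9 − 66.7) = 0.25 × 1.2 = 0.3.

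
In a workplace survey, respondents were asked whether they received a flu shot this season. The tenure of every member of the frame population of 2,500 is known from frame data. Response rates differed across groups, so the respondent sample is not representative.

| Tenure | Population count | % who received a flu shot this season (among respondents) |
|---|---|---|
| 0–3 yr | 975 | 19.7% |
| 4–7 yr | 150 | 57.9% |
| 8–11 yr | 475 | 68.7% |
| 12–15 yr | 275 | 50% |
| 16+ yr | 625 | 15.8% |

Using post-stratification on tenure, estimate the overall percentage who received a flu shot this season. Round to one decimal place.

33.7%

Weight each group's respondent value by its population share:
  0–3 yr: (975/2,500) × 19.7 = 7.683
  4–7 yr: (150/2,500) × 57.9 = 3.474
  8–11 yr: (475/2,500) × 68.7 = 13.053
  12–15 yr: (275/2,500) × 50 = 5.5
  16+ yr: (625/2,500) × 15.8 = 3.95
Post-stratified estimate = 33.66 → 33.7%.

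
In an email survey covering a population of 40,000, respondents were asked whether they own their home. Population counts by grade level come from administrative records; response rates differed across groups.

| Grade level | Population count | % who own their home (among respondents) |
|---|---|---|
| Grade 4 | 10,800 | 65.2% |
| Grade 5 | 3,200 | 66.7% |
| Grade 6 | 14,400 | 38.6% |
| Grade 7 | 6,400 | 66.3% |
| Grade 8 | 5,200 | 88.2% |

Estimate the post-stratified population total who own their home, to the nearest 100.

Estimated count per cell = population count × respondent percentage:
  Grade 4: 10,800 × 65.2% = 7041.6
  Grade 5: 3,200 × 66.7% = 2134.4
  Grade 6: 14,400 × 38.6% = 5558.4
  Grade 7: 6,400 × 66.3% = 4243.2
  Grade 8: 5,200 × 88.2% = 4586.4
Estimated total = 23,564 → 23,600.

23,600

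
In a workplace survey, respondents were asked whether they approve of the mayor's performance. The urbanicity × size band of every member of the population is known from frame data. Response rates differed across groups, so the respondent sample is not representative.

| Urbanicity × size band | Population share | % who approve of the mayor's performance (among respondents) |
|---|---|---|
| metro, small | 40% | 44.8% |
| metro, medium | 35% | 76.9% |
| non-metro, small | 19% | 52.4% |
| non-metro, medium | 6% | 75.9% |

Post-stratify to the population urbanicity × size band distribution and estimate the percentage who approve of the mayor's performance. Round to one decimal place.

59.3%

Weight each group's respondent value by its population share:
  metro, small: 0.4 × 44.8 = 17.92
  metro, medium: 0.35 × 76.9 = 26.915
  non-metro, small: 0.19 × 52.4 = 9.956
  non-metro, medium: 0.06 × 75.9 = 4.554
Post-stratified estimate = 59.345 → 59.3%.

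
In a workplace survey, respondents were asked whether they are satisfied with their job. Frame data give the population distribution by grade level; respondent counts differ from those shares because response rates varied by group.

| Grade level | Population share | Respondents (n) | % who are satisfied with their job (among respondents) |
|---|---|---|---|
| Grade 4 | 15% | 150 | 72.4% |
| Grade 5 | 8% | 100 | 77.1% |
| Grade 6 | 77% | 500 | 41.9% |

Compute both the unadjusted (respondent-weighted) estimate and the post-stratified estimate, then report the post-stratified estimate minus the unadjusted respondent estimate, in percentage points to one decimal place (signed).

-3.4 percentage points

Naive respondent-only estimate (weights = respondent counts):
  (150/750)×72.4 + (100/750)×77.1 + (500/750)×41.9 = 52.6933%
Post-stratified estimate weights by population shares:
  0.15×72.4 + 0.08×77.1 + 0.77×41.9 = 49.291%
Difference = 49.291 − 52.6933 = -3.4023 pp.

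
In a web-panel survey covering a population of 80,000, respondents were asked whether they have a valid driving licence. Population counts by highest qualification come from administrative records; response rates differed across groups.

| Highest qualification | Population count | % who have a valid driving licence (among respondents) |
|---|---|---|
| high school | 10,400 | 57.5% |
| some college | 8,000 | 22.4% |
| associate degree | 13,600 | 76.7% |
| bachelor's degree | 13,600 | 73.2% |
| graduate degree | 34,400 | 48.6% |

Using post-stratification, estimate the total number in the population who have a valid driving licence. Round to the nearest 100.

44,900

Each cell contributes its population count × the respondent rate:
  high school: 10,400 × 57.5% = 5980
  some college: 8,000 × 22.4% = 1792
  associate degree: 13,600 × 76.7% = 10431.2
  bachelor's degree: 13,600 × 73.2% = 9955.2
  graduate degree: 34,400 × 48.6% = 16718.4
Estimated total = 44876.8 → 44,900.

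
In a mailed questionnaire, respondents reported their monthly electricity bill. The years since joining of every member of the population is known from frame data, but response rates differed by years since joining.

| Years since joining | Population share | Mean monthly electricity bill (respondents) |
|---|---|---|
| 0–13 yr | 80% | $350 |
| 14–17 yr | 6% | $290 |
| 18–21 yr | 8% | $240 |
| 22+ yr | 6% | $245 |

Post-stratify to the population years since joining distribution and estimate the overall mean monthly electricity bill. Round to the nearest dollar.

$331

Post-stratification weights by population share, not respondent share:
  0–13 yr: 0.8 × 350 = 280
  14–17 yr: 0.06 × 290 = 17.4
  18–21 yr: 0.08 × 240 = 19.2
  22+ yr: 0.06 × 245 = 14.7
Post-stratified estimate = 331.3 → $331.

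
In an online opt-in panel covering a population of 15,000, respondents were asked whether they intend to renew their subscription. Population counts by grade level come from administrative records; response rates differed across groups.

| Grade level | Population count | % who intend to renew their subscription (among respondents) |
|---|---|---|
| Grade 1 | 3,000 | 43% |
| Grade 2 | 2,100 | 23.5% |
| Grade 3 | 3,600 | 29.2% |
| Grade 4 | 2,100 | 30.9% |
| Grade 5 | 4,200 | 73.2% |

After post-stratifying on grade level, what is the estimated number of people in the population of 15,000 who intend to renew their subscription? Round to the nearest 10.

6,560

Estimated count per cell = population count × respondent percentage:
  Grade 1: 3,000 × 43% = 1290
  Grade 2: 2,100 × 23.5% = 493.5
  Grade 3: 3,600 × 29.2% = 1051.2
  Grade 4: 2,100 × 30.9% = 648.9
  Grade 5: 4,200 × 73.2% = 3074.4
Estimated total = 6558 → 6,560.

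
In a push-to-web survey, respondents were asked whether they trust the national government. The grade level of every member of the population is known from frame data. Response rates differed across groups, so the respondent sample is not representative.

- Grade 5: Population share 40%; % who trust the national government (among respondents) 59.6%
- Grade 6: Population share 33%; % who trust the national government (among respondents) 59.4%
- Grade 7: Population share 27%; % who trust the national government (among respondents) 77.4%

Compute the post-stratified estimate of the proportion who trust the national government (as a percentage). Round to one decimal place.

Reweight to the known grade level distribution:
  Grade 5: 0.4 × 59.6 = 23.84
  Grade 6: 0.33 × 59.4 = 19.602
  Grade 7: 0.27 × 77.4 = 20.898
Post-stratified estimate = 64.34 → 64.3%.

64.3%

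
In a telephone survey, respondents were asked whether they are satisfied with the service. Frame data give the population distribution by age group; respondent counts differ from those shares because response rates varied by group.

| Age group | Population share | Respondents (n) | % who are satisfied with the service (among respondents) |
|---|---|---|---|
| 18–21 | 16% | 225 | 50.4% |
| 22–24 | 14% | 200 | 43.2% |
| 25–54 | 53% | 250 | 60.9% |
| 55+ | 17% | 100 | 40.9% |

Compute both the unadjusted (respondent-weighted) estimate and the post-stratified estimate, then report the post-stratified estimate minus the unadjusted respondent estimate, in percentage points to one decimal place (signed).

+2.6 percentage points

Without adjustment, the pooled respondent share is:
  (225/775)×50.4 + (200/775)×43.2 + (250/775)×60.9 + (100/775)×40.9 = 50.7032%
Post-stratified estimate weights by population shares:
  0.16×50.4 + 0.14×43.2 + 0.53×60.9 + 0.17×40.9 = 53.342%
Difference = 53.342 − 50.7032 = 2.6388 pp.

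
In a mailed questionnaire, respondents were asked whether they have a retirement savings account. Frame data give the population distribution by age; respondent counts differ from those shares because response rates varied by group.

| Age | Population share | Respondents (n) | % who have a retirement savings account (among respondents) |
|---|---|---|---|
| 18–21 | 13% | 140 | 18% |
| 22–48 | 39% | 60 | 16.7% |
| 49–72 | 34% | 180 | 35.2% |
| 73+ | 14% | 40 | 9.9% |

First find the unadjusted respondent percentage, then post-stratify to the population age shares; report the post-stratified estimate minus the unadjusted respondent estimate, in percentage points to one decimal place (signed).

Naive respondent-only estimate (weights = respondent counts):
  (140/420)×18 + (60/420)×16.7 + (180/420)×35.2 + (40/420)×9.9 = 24.4143%
Post-stratifying to population shares instead:
  0.13×18 + 0.39×16.7 + 0.34×35.2 + 0.14×9.9 = 22.207%
Difference = 22.207 − 24.4143 = -2.2073 pp.

-2.2 percentage points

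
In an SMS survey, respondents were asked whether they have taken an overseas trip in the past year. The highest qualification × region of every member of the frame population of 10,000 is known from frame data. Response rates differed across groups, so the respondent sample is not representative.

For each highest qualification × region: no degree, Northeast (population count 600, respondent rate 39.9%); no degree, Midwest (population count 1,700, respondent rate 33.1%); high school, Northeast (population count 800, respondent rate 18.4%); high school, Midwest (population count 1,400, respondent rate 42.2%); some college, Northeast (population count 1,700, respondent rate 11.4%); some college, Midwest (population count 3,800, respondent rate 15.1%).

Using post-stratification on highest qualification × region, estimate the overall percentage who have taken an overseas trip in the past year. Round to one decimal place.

23.1%

Reweight to the known highest qualification × region distribution:
  no degree, Northeast: (600/10,000) × 39.9 = 2.394
  no degree, Midwest: (1,700/10,000) × 33.1 = 5.627
  high school, Northeast: (800/10,000) × 18.4 = 1.472
  high school, Midwest: (1,400/10,000) × 42.2 = 5.908
  some college, Northeast: (1,700/10,000) × 11.4 = 1.938
  some college, Midwest: (3,800/10,000) × 15.1 = 5.738
Post-stratified estimate = 23.077 → 23.1%.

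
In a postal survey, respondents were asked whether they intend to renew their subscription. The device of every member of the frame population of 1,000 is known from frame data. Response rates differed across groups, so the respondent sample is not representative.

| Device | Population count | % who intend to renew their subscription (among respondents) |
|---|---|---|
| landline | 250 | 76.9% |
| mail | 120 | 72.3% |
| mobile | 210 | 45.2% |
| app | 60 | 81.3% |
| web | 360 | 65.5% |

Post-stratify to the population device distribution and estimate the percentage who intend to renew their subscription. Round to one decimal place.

Weight each group's respondent value by its population share:
  landline: (250/1,000) × 76.9 = 19.225
  mail: (120/1,000) × 72.3 = 8.676
  mobile: (210/1,000) × 45.2 = 9.492
  app: (60/1,000) × 81.3 = 4.878
  web: (360/1,000) × 65.5 = 23.58
Post-stratified estimate = 65.851 → 65.9%.

65.9%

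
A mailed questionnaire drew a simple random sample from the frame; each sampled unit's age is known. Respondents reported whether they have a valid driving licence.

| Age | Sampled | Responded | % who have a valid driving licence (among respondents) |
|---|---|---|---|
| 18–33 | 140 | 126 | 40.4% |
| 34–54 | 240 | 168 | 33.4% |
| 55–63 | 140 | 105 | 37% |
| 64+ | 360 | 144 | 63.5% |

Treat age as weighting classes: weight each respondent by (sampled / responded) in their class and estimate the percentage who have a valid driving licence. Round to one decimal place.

47.4%

Class response rates: 18–33 126/140 = 90%, 34–54 168/240 = 70%, 55–63 105/140 = 75%, 64+ 144/360 = 40%.
Weighting each respondent by the inverse class response rate inflates each class back to its sampled size, so the class weight is n_sampled:
  18–33: 140 × 40.4 = 5656
  34–54: 240 × 33.4 = 8016
  55–63: 140 × 37 = 5180
  64+: 360 × 63.5 = 22,860
Adjusted estimate = 41,712 / 880 = 47.4 → 47.4%.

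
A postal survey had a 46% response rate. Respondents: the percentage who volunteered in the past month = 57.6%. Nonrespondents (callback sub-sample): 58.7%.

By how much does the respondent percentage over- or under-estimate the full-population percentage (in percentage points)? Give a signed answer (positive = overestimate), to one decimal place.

-0.6 percentage points

Nonresponse fraction = 1 − 0.46 = 0.54.
Bias = (nonresponse fraction) × (respondent percentage − nonrespondent percentage)
     = 0.54 × (57.6 − 58.7) = 0.54 × -1.1 = -0.594.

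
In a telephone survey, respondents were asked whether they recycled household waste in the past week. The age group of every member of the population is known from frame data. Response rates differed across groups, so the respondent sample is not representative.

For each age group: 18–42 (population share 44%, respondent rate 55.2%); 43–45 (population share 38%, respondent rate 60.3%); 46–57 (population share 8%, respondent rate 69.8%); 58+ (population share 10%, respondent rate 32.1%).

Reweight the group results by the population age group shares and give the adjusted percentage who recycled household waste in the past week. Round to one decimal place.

56.0%

Reweight to the known age group distribution:
  18–42: 0.44 × 55.2 = 24.288
  43–45: 0.38 × 60.3 = 22.914
  46–57: 0.08 × 69.8 = 5.584
  58+: 0.1 × 32.1 = 3.21
Post-stratified estimate = 55.996 → 56.0%.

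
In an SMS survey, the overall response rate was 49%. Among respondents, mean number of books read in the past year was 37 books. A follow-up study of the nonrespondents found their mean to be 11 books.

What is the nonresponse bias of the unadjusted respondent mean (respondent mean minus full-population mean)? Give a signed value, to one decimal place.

Nonresponse fraction = 1 − 0.49 = 0.51.
Bias = (nonresponse fraction) × (respondent mean − nonrespondent mean)
     = 0.51 × (37 − 11) = 0.51 × 26 = 13.26.

+13.3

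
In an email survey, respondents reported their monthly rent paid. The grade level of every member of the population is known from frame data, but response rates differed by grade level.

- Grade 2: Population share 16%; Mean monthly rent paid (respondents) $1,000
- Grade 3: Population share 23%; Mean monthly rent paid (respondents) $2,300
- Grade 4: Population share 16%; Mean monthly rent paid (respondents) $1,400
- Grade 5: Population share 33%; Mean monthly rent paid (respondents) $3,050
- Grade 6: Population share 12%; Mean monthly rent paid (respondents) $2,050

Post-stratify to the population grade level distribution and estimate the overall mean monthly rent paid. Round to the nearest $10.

$2,170

Each cell contributes population-share × respondent value:
  Grade 2: 0.16 × 1000 = 160
  Grade 3: 0.23 × 2300 = 529
  Grade 4: 0.16 × 1400 = 224
  Grade 5: 0.33 × 3050 = 1006.5
  Grade 6: 0.12 × 2050 = 246
Post-stratified estimate = 2165.5 → $2,170.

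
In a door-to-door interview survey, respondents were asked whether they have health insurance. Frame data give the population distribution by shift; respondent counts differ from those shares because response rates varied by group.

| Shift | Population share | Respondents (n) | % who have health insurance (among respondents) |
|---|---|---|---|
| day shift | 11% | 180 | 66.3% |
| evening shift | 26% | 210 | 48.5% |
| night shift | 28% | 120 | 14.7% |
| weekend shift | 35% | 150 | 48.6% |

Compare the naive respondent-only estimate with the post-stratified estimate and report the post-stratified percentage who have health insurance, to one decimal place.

41.0%

Unadjusted (pooled respondent) estimate weights by respondent counts:
  (180/660)×66.3 + (210/660)×48.5 + (120/660)×14.7 + (150/660)×48.6 = 47.2318%
Post-stratifying to population shares instead:
  0.11×66.3 + 0.26×48.5 + 0.28×14.7 + 0.35×48.6 = 41.029%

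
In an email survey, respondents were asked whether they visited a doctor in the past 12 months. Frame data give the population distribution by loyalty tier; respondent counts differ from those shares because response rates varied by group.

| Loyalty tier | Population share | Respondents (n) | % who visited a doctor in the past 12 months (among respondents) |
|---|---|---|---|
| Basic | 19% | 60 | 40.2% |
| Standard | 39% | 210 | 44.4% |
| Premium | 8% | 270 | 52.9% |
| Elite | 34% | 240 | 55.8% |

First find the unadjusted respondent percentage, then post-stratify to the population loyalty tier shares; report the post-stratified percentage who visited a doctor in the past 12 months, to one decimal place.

Unadjusted (pooled respondent) estimate weights by respondent counts:
  (60/780)×40.2 + (210/780)×44.4 + (270/780)×52.9 + (240/780)×55.8 = 50.5269%
Reweighting by population loyalty tier shares:
  0.19×40.2 + 0.39×44.4 + 0.08×52.9 + 0.34×55.8 = 48.158%

48.2%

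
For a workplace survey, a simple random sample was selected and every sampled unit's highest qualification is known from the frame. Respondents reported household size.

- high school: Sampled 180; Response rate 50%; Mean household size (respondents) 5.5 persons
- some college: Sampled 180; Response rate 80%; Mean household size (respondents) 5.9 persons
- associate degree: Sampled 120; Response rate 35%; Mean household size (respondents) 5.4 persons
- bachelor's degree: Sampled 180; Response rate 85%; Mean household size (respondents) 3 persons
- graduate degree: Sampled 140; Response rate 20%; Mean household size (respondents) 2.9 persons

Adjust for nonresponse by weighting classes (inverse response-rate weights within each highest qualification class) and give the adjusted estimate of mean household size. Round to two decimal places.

4.56

With weight = n_sampled/n_responded per class, the weighted class total is n_sampled:
  high school: 180 × 5.5 = 990
  some college: 180 × 5.9 = 1062
  associate degree: 120 × 5.4 = 648
  bachelor's degree: 180 × 3 = 540
  graduate degree: 140 × 2.9 = 406
Adjusted estimate = 3646 / 800 = 4.5575 → 4.56.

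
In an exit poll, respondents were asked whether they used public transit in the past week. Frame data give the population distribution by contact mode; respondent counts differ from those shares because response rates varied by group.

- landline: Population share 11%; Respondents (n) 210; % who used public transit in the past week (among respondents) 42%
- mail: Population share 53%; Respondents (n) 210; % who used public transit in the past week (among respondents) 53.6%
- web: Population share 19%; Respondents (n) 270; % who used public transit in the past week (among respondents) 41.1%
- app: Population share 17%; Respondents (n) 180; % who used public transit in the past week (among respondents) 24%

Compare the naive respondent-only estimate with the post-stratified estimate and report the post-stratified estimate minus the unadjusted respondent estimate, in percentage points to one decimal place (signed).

+4.1 percentage points

Unadjusted (pooled respondent) estimate weights by respondent counts:
  (210/870)×42 + (210/870)×53.6 + (270/870)×41.1 + (180/870)×24 = 40.7966%
Reweighting by population contact mode shares:
  0.11×42 + 0.53×53.6 + 0.19×41.1 + 0.17×24 = 44.917%
Difference = 44.917 − 40.7966 = 4.1204 pp.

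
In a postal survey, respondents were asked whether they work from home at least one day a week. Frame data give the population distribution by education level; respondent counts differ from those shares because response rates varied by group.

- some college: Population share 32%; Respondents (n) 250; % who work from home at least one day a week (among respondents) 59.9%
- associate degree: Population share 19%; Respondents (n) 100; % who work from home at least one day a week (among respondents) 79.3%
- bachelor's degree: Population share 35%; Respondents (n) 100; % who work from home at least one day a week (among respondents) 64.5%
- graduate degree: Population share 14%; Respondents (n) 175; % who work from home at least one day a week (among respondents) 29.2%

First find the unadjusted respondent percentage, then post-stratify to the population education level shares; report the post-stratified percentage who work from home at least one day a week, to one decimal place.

Unadjusted (pooled respondent) estimate weights by respondent counts:
  (250/625)×59.9 + (100/625)×79.3 + (100/625)×64.5 + (175/625)×29.2 = 55.144%
Post-stratified estimate weights by population shares:
  0.32×59.9 + 0.19×79.3 + 0.35×64.5 + 0.14×29.2 = 60.898%

60.9%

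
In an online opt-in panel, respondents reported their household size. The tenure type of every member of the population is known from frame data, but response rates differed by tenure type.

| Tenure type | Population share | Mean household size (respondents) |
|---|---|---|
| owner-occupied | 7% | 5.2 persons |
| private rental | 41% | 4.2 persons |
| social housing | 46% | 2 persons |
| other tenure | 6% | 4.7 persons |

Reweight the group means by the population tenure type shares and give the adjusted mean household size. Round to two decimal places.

Reweight to the known tenure type distribution:
  owner-occupied: 0.07 × 5.2 = 0.364
  private rental: 0.41 × 4.2 = 1.722
  social housing: 0.46 × 2 = 0.92
  other tenure: 0.06 × 4.7 = 0.282
Post-stratified estimate = 3.288 → 3.29.

3.29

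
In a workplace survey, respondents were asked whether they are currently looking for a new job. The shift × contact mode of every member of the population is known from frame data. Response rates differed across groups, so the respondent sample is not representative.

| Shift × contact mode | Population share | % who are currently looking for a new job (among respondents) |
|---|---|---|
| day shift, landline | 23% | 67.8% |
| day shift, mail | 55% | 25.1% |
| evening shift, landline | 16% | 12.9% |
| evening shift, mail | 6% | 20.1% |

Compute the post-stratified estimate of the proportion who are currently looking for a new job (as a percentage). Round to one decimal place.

Post-stratification weights by population share, not respondent share:
  day shift, landline: 0.23 × 67.8 = 15.594
  day shift, mail: 0.55 × 25.1 = 13.805
  evening shift, landline: 0.16 × 12.9 = 2.064
  evening shift, mail: 0.06 × 20.1 = 1.206
Post-stratified estimate = 32.669 → 32.7%.

32.7%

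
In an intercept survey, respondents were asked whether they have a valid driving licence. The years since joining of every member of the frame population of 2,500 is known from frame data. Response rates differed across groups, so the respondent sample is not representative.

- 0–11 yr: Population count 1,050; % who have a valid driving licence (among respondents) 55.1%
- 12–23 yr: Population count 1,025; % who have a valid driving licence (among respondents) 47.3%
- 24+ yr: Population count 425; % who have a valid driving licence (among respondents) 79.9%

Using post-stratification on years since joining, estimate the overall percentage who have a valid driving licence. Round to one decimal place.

Each cell contributes population-share × respondent value:
  0–11 yr: (1,050/2,500) × 55.1 = 23.142
  12–23 yr: (1,025/2,500) × 47.3 = 19.393
  24+ yr: (425/2,500) × 79.9 = 13.583
Post-stratified estimate = 56.118 → 56.1%.

56.1%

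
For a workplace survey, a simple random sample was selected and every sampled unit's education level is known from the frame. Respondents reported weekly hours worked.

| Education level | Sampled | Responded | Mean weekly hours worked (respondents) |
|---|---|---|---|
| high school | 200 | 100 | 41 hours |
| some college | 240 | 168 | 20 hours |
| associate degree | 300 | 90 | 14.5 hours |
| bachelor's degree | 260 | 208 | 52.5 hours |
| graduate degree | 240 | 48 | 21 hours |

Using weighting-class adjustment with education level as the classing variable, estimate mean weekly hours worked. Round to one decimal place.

Response rates by class: high school 100/200 = 50%, some college 168/240 = 70%, associate degree 90/300 = 30%, bachelor's degree 208/260 = 80%, graduate degree 48/240 = 20%.
Weighting each respondent by the inverse class response rate inflates each class back to its sampled size, so the class weight is n_sampled:
  high school: 200 × 41 = 8200
  some college: 240 × 20 = 4800
  associate degree: 300 × 14.5 = 4350
  bachelor's degree: 260 × 52.5 = 13,650
  graduate degree: 240 × 21 = 5040
Adjusted estimate = 36,040 / 1,240 = 29.0645 → 29.1.

29.1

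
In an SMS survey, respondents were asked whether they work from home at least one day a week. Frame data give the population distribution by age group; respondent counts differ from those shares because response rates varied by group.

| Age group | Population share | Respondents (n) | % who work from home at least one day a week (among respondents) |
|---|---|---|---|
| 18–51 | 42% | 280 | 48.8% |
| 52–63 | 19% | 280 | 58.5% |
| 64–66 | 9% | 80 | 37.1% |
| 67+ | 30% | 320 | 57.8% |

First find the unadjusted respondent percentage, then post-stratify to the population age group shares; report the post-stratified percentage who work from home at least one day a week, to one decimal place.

52.3%

Without adjustment, the pooled respondent share is:
  (280/960)×48.8 + (280/960)×58.5 + (80/960)×37.1 + (320/960)×57.8 = 53.6542%
Post-stratified estimate weights by population shares:
  0.42×48.8 + 0.19×58.5 + 0.09×37.1 + 0.3×57.8 = 52.29%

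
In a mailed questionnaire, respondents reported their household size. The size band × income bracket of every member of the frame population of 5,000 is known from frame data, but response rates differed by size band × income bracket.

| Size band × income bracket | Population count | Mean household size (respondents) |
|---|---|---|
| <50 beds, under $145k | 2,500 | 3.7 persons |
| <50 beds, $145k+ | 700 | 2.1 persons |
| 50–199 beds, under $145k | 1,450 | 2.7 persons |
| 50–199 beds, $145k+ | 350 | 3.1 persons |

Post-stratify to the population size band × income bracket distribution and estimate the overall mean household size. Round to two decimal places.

3.14

Reweight to the known size band × income bracket distribution:
  <50 beds, under $145k: (2,500/5,000) × 3.7 = 1.85
  <50 beds, $145k+: (700/5,000) × 2.1 = 0.294
  50–199 beds, under $145k: (1,450/5,000) × 2.7 = 0.783
  50–199 beds, $145k+: (350/5,000) × 3.1 = 0.217
Post-stratified estimate = 3.144 → 3.14.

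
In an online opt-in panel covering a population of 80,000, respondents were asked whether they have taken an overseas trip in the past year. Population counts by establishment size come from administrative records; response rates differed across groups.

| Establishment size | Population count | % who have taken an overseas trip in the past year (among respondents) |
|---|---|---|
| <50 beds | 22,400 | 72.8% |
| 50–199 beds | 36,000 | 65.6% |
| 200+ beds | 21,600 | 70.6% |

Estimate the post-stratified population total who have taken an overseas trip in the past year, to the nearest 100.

55,200

Estimated count per cell = population count × respondent percentage:
  <50 beds: 22,400 × 72.8% = 16307.2
  50–199 beds: 36,000 × 65.6% = 23,616
  200+ beds: 21,600 × 70.6% = 15249.6
Estimated total = 55172.8 → 55,200.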